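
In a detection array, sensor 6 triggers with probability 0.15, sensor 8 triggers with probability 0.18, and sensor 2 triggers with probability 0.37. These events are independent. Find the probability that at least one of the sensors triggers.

P(none) = (1 − 0.15) × (1 − 0.18) × (1 − 0.37) = 0.85 × 0.82 × 0.63 = 0.43911
P(at least one) = 1 − 0.43911 = 0.56089

0.56089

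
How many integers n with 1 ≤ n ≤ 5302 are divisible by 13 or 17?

By inclusion-exclusion,
floor(5302/13) + floor(5302/17) − floor(5302/221) = 407 + 311 − 23 = 695

695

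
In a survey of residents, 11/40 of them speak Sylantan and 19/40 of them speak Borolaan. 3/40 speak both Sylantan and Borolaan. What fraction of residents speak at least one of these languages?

Using inclusion–exclusion:
P(at least one) = 11/40 + 19/40 − 3/40 = 27/40

27/40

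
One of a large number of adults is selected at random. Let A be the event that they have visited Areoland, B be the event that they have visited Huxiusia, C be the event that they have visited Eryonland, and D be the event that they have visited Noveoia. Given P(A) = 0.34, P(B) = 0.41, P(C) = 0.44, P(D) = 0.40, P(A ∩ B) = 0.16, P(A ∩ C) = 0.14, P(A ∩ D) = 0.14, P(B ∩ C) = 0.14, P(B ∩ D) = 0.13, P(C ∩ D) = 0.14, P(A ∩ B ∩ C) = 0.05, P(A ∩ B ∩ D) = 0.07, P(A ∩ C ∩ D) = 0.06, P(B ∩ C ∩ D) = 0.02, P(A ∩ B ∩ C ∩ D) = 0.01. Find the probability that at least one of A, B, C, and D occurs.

0.93

Apply inclusion-exclusion:
P(A ∪ B ∪ C ∪ D) = 0.34 + 0.41 + 0.44 + 0.40 − 0.16 − 0.14 − 0.14 − 0.14 − 0.13 − 0.14 + 0.05 + 0.07 + 0.06 + 0.02 − 0.01 = 0.93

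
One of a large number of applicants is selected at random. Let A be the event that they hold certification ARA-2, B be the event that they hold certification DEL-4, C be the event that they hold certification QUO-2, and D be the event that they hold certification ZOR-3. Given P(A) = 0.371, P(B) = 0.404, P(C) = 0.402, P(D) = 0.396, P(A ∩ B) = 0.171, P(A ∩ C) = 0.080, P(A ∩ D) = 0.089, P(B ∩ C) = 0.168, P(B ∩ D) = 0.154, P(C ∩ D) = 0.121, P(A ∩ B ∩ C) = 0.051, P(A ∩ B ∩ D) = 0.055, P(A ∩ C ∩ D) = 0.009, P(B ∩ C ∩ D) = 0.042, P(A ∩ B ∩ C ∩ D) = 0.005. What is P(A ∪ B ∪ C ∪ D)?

0.942

P(A ∪ B ∪ C ∪ D) = 0.371 + 0.404 + 0.402 + 0.396 − 0.171 − 0.080 − 0.089 − 0.168 − 0.154 − 0.121 + 0.051 + 0.055 + 0.009 + 0.042 − 0.005 = 0.942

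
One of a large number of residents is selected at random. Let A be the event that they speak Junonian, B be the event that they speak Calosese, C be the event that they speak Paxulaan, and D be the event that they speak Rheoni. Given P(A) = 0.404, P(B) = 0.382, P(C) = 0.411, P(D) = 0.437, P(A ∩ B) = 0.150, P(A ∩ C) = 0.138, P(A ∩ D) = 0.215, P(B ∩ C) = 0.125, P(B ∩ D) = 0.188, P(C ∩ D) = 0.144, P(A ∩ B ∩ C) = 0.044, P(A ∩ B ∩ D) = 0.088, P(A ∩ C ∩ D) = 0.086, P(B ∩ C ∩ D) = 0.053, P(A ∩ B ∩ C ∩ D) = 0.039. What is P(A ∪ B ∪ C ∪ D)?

0.906

Using inclusion–exclusion:
P(A ∪ B ∪ C ∪ D) = 0.404 + 0.382 + 0.411 + 0.437 − 0.150 − 0.138 − 0.215 − 0.125 − 0.188 − 0.144 + 0.044 + 0.088 + 0.086 + 0.053 − 0.039 = 0.906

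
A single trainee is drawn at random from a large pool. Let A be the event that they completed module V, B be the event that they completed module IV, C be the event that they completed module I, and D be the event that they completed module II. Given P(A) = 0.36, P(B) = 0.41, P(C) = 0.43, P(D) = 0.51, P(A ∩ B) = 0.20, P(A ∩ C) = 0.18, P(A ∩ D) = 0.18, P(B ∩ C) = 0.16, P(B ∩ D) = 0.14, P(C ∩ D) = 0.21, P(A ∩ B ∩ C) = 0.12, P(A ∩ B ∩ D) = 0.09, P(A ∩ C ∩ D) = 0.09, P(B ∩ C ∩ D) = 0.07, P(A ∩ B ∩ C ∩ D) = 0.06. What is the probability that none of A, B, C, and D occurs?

0.05

Inclusion–exclusion gives
P(A ∪ B ∪ C ∪ D) = 0.36 + 0.41 + 0.43 + 0.51 − 0.20 − 0.18 − 0.18 − 0.16 − 0.14 − 0.21 + 0.12 + 0.09 + 0.09 + 0.07 − 0.06 = 0.95
P(none) = 1 − 0.95 = 0.05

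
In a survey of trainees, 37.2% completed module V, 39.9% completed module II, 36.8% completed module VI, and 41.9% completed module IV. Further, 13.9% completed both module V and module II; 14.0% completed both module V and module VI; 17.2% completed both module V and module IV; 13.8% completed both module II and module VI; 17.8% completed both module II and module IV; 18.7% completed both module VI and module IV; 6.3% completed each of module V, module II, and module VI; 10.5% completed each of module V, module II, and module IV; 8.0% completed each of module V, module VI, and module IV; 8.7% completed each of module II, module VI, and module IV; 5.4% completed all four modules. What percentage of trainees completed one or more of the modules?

88.5%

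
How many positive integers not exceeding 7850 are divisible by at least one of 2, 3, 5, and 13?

5917

By inclusion–exclusion:
3925 + 2616 + 1570 + 603 − 1308 − 785 − 301 − 523 − 201 − 120 + 261 + 100 + 60 + 40 − 20 = 5917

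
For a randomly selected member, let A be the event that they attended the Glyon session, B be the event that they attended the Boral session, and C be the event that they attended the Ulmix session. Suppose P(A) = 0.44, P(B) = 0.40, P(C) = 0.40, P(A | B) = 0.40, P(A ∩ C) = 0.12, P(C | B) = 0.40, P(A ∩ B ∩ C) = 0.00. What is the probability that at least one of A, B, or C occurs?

0.80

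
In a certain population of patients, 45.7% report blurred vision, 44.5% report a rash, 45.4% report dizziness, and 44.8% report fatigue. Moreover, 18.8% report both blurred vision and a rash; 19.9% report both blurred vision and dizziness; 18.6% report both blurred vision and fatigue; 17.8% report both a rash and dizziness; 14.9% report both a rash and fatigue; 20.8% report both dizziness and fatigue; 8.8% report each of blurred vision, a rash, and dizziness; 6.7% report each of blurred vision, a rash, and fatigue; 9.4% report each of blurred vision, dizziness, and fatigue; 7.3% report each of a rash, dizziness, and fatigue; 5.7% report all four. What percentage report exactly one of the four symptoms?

P(exactly one) = 45.7 + 44.5 + 45.4 + 44.8 − 2·18.8 − 2·19.9 − 2·18.6 − 2·17.8 − 2·14.9 − 2·20.8 + 3·8.8 + 3·6.7 + 3·9.4 + 3·7.3 − 4·5.7 = 32.6%

32.6%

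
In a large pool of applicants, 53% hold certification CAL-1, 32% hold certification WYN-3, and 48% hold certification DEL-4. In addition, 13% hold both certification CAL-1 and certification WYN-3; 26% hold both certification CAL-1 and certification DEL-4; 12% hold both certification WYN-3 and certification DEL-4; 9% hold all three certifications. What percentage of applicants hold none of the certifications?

9%

By inclusion–exclusion:
P(≥1) = 53 + 32 + 48 − 13 − 26 − 12 + 9 = 91%
P(none) = 100% − 91% = 9%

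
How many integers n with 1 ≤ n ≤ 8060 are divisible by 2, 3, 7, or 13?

By inclusion-exclusion,
4030 + 2686 + 1151 + 620 − 1343 − 575 − 310 − 383 − 206 − 88 + 191 + 103 + 44 + 29 − 14 = 5935

5935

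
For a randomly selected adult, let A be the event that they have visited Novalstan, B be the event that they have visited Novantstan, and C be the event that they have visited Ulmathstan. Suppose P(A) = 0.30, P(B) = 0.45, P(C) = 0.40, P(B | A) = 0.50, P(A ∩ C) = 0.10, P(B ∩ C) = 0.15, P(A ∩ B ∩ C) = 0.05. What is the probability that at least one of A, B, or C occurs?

P(A ∩ B) = P(A)·P(B|A) = 0.30 × 0.50 = 0.15
P(A ∪ B ∪ C) = 0.30 + 0.45 + 0.40 − 0.15 − 0.10 − 0.15 + 0.05 = 0.80

0.80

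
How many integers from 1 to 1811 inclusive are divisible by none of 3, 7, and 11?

942

⌊1811/3⌋ + ⌊1811/7⌋ + ⌊1811/11⌋ − ⌊1811/21⌋ − ⌊1811/33⌋ − ⌊1811/77⌋ + ⌊1811/231⌋ = 603 + 258 + 164 − 86 − 54 − 23 + 7 = 869
1811 − 869 = 942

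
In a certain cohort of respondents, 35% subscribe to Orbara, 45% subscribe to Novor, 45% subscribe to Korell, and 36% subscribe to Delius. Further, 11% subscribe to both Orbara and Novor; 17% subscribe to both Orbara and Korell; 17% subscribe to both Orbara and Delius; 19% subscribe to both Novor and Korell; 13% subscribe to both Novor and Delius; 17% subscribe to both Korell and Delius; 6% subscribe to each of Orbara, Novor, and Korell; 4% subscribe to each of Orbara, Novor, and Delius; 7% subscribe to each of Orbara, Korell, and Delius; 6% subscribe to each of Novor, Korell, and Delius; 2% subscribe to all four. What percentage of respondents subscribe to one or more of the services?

P(≥1) = 35 + 45 + 45 + 36 − 11 − 17 − 17 − 19 − 13 − 17 + 6 + 4 + 7 + 6 − 2 = 88%

88%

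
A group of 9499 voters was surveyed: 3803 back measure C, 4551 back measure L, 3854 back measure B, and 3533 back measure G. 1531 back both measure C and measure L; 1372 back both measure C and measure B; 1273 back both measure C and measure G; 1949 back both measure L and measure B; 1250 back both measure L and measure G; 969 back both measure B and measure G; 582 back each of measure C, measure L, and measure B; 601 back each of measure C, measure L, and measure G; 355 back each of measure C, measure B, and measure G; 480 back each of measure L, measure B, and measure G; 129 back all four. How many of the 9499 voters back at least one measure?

9286

Inclusion–exclusion gives
|at least one| = 3803 + 4551 + 3854 + 3533 − 1531 − 1372 − 1273 − 1949 − 1250 − 969 + 582 + 601 + 355 + 480 − 129 = 9286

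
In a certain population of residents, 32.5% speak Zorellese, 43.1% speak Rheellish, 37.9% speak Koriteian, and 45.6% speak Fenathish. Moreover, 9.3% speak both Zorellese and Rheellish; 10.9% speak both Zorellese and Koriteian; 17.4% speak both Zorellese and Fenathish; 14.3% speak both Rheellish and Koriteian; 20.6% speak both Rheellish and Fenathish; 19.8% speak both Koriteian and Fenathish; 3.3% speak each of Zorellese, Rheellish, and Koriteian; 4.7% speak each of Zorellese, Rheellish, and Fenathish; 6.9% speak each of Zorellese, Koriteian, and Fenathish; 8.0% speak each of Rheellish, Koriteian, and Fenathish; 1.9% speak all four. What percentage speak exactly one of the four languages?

35.6%

By inclusion–exclusion (exactly-one form):
P(exactly one) = 32.5 + 43.1 + 37.9 + 45.6 − 2·9.3 − 2·10.9 − 2·17.4 − 2·14.3 − 2·20.6 − 2·19.8 + 3·3.3 + 3·4.7 + 3·6.9 + 3·8.0 − 4·1.9 = 35.6%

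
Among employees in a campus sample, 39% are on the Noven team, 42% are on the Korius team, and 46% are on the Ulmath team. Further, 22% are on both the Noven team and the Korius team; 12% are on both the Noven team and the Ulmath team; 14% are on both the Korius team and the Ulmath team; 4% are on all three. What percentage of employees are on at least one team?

P(≥1) = 39 + 42 + 46 − 22 − 12 − 14 + 4 = 83%

83%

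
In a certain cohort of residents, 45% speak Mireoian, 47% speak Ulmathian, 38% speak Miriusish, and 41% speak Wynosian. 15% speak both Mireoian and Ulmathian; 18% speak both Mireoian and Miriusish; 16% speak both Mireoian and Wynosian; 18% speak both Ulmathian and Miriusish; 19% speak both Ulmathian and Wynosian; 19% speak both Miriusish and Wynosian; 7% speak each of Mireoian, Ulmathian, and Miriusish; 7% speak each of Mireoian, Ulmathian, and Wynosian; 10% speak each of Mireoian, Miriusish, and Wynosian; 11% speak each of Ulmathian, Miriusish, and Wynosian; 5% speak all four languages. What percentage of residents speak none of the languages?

By inclusion-exclusion,
P(union) = 45 + 47 + 38 + 41 − 15 − 18 − 16 − 18 − 19 − 19 + 7 + 7 + 10 + 11 − 5 = 96%
P(none) = 100% − 96% = 4%

4%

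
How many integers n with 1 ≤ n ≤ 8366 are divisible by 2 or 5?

5020

Apply inclusion-exclusion:
floor(8366/2) + floor(8366/5) − floor(8366/10) = 4183 + 1673 − 836 = 5020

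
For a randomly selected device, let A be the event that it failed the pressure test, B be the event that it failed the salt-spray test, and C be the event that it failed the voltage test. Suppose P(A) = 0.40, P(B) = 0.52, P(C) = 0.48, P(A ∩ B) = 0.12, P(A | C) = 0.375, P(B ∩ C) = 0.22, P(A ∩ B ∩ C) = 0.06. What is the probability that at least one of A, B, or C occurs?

P(A ∩ C) = P(C)·P(A|C) = 0.48 × 0.375 = 0.18
P(A ∪ B ∪ C) = 0.40 + 0.52 + 0.48 − 0.12 − 0.18 − 0.22 + 0.06 = 0.94

0.94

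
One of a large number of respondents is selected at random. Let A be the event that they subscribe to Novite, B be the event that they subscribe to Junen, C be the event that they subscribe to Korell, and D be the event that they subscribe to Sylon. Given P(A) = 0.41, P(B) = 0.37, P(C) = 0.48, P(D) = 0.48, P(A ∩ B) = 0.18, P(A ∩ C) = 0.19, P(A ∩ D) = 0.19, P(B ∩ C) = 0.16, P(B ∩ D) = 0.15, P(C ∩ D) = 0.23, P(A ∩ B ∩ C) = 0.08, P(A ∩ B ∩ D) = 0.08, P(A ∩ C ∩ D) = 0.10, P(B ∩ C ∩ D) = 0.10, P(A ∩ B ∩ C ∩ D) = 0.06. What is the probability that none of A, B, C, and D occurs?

0.06

Apply inclusion-exclusion:
P(A ∪ B ∪ C ∪ D) = 0.41 + 0.37 + 0.48 + 0.48 − 0.18 − 0.19 − 0.19 − 0.16 − 0.15 − 0.23 + 0.08 + 0.08 + 0.10 + 0.10 − 0.06 = 0.94
P(none) = 1 − 0.94 = 0.06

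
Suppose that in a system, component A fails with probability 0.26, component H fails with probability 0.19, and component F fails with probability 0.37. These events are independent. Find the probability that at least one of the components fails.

P(none) = (1 − 0.26) × (1 − 0.19) × (1 − 0.37) = 0.74 × 0.81 × 0.63 = 0.377622
P(at least one) = 1 − 0.377622 = 0.622378

0.622378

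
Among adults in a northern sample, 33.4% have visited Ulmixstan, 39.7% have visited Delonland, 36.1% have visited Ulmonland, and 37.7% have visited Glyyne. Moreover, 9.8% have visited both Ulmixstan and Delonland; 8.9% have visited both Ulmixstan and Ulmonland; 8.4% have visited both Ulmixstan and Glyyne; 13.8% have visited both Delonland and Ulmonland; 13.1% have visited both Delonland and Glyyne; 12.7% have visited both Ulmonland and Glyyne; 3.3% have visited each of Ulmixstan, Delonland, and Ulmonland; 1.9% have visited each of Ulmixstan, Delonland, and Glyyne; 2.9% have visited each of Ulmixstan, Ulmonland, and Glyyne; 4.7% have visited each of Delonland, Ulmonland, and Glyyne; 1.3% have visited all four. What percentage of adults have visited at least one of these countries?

By inclusion–exclusion:
P(≥1) = 33.4 + 39.7 + 36.1 + 37.7 − 9.8 − 8.9 − 8.4 − 13.8 − 13.1 − 12.7 + 3.3 + 1.9 + 2.9 + 4.7 − 1.3 = 91.7%

91.7%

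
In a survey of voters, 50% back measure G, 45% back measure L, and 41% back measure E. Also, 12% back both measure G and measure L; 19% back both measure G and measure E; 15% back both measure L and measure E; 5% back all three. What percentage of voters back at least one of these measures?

95%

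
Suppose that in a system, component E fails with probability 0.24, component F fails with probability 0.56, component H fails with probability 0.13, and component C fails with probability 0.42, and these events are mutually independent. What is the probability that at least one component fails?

0.83126176

P(none) = (1 − 0.24) × (1 − 0.56) × (1 − 0.13) × (1 − 0.42) = 0.76 × 0.44 × 0.87 × 0.58 = 0.16873824
P(at least one) = 1 − 0.16873824 = 0.83126176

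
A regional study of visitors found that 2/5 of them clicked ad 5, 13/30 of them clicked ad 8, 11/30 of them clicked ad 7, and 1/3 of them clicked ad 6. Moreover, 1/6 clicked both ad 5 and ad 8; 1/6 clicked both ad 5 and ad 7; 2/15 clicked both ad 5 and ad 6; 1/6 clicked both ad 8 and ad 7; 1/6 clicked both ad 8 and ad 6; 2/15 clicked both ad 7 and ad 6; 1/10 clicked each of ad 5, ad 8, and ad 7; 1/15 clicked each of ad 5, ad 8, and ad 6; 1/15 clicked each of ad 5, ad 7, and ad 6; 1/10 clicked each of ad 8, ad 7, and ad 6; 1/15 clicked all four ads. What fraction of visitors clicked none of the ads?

2/15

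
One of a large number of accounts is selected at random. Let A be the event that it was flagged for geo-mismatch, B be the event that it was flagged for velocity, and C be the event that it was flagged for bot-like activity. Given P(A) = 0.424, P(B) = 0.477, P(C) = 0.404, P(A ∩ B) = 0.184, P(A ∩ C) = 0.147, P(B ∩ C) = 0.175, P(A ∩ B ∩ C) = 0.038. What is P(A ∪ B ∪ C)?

0.837

Inclusion–exclusion gives
P(A ∪ B ∪ C) = 0.424 + 0.477 + 0.404 − 0.184 − 0.147 − 0.175 + 0.038 = 0.837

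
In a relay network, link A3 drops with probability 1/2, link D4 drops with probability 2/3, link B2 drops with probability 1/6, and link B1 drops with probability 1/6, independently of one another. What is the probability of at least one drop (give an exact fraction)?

191/216

P(none) = (1 − 1/2) × (1 − 2/3) × (1 − 1/6) × (1 − 1/6) = 1/2 × 1/3 × 5/6 × 5/6 = 25/216
P(at least one) = 1 − 25/216 = 191/216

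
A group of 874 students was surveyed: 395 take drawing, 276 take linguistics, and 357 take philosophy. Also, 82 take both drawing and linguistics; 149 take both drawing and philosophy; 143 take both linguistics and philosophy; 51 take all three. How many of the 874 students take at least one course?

Using inclusion–exclusion:
|union| = 395 + 276 + 357 − 82 − 149 − 143 + 51 = 705

705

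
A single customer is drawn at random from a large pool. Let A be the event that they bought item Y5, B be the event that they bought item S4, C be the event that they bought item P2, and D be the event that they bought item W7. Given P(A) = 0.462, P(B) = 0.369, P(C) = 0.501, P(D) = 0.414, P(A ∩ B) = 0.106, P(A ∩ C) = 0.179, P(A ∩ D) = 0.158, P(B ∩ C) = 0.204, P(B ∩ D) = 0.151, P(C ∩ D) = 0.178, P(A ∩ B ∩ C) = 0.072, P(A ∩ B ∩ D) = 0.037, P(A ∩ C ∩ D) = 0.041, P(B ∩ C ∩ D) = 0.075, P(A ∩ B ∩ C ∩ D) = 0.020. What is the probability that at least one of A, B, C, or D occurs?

0.975

By inclusion–exclusion:
P(A ∪ B ∪ C ∪ D) = 0.462 + 0.369 + 0.501 + 0.414 − 0.106 − 0.179 − 0.158 − 0.204 − 0.151 − 0.178 + 0.072 + 0.037 + 0.041 + 0.075 − 0.020 = 0.975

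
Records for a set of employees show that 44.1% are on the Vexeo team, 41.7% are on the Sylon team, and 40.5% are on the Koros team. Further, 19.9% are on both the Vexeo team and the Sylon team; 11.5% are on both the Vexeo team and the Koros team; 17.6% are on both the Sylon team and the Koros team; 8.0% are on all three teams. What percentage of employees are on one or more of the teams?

85.3%

P(≥1) = 44.1 + 41.7 + 40.5 − 19.9 − 11.5 − 17.6 + 8.0 = 85.3%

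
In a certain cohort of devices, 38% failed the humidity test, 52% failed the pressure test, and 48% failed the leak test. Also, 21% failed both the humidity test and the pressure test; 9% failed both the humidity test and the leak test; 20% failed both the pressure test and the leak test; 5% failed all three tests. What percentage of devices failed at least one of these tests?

93%

P(union) = 38 + 52 + 48 − 21 − 9 − 20 + 5 = 93%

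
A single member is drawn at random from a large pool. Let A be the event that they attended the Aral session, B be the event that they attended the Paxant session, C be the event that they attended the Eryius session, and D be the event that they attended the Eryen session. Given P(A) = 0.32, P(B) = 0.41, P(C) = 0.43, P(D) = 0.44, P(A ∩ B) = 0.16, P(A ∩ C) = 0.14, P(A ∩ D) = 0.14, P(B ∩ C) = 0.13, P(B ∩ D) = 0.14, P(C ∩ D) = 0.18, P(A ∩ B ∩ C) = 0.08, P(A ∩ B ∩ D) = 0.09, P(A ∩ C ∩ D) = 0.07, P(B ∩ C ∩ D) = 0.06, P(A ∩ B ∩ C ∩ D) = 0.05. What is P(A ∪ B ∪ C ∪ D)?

0.96

P(A ∪ B ∪ C ∪ D) = 0.32 + 0.41 + 0.43 + 0.44 − 0.16 − 0.14 − 0.14 − 0.13 − 0.14 − 0.18 + 0.08 + 0.09 + 0.07 + 0.06 − 0.05 = 0.96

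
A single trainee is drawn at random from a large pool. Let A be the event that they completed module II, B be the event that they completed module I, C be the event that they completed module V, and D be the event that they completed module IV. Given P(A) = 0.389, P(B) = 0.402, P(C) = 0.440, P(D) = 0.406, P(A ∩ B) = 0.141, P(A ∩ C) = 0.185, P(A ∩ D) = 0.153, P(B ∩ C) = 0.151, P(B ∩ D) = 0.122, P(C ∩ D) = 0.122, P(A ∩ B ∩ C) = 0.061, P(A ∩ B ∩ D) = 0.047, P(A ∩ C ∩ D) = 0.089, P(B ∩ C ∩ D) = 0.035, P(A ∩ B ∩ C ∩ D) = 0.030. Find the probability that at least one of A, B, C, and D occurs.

0.965

P(A ∪ B ∪ C ∪ D) = 0.389 + 0.402 + 0.440 + 0.406 − 0.141 − 0.185 − 0.153 − 0.151 − 0.122 − 0.122 + 0.061 + 0.047 + 0.089 + 0.035 − 0.030 = 0.965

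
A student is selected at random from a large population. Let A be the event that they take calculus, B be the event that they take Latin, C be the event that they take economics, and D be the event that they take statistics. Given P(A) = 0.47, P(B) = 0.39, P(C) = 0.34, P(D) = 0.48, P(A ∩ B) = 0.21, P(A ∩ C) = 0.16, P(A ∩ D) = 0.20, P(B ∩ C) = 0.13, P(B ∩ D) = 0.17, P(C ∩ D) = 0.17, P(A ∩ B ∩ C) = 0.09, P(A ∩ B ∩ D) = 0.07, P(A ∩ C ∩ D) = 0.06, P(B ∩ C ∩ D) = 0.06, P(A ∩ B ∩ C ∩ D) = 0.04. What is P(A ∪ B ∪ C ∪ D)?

0.88

By inclusion–exclusion:
P(A ∪ B ∪ C ∪ D) = 0.47 + 0.39 + 0.34 + 0.48 − 0.21 − 0.16 − 0.20 − 0.13 − 0.17 − 0.17 + 0.09 + 0.07 + 0.06 + 0.06 − 0.04 = 0.88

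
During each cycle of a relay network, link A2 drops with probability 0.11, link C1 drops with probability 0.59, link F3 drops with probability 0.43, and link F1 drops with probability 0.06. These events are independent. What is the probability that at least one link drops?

0.80448658

P(none) = (1 − 0.11) × (1 − 0.59) × (1 − 0.43) × (1 − 0.06) = 0.89 × 0.41 × 0.57 × 0.94 = 0.19551342
P(at least one) = 1 − 0.19551342 = 0.80448658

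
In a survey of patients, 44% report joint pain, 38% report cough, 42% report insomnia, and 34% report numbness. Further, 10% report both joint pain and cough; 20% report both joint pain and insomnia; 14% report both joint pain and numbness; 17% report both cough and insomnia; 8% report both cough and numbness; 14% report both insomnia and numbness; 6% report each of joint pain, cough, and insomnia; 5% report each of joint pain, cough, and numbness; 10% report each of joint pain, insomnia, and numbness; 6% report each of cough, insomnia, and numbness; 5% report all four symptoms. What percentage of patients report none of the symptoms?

3%

P(≥1) = 44 + 38 + 42 + 34 − 10 − 20 − 14 − 17 − 8 − 14 + 6 + 5 + 10 + 6 − 5 = 97%
P(none) = 100% − 97% = 3%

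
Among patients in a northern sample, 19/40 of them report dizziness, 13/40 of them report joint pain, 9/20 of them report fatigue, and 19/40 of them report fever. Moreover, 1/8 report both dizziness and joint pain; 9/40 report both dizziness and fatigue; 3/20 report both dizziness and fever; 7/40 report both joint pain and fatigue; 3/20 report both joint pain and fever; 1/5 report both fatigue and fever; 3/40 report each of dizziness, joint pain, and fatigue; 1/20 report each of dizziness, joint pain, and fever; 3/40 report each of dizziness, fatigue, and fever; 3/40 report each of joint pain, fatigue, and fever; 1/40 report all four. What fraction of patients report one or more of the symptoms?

19/20

Inclusion–exclusion gives
P(at least one) = 19/40 + 13/40 + 9/20 + 19/40 − 1/8 − 9/40 − 3/20 − 7/40 − 3/20 − 1/5 + 3/40 + 1/20 + 3/40 + 3/40 − 1/40 = 19/20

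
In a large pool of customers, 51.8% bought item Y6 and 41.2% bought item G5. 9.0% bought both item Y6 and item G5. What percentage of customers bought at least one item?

84.0%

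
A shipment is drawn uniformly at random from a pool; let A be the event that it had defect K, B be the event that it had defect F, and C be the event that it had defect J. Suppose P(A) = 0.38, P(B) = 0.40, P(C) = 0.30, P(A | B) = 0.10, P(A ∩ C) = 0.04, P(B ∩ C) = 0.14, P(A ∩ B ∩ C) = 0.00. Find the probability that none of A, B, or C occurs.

0.14

P(A ∩ B) = P(B)·P(A|B) = 0.40 × 0.10 = 0.04
Inclusion–exclusion gives
P(A ∪ B ∪ C) = 0.38 + 0.40 + 0.30 − 0.04 − 0.04 − 0.14 + 0.00 = 0.86
P(none) = 1 − 0.86 = 0.14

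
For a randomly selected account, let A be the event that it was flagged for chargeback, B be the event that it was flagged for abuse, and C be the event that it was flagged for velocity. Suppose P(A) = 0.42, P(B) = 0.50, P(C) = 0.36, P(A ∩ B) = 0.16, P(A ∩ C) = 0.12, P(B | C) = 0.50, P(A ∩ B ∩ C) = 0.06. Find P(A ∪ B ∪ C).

P(B ∩ C) = P(C)·P(B|C) = 0.36 × 0.50 = 0.18
P(A ∪ B ∪ C) = 0.42 + 0.50 + 0.36 − 0.16 − 0.12 − 0.18 + 0.06 = 0.88

0.88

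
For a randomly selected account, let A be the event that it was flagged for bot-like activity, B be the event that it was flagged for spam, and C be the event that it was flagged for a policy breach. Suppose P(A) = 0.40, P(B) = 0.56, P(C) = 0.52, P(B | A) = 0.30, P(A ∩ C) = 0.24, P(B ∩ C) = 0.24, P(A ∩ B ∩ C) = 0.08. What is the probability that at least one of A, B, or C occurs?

0.96

P(A ∩ B) = P(A)·P(B|A) = 0.40 × 0.30 = 0.12
Using inclusion–exclusion:
P(A ∪ B ∪ C) = 0.40 + 0.56 + 0.52 − 0.12 − 0.24 − 0.24 + 0.08 = 0.96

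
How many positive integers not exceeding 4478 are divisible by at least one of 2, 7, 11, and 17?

floor(4478/2) + floor(4478/7) + floor(4478/11) + floor(4478/17) − floor(4478/14) − floor(4478/22) − floor(4478/34) − floor(4478/77) − floor(4478/119) − floor(4478/187) + floor(4478/154) + floor(4478/238) + floor(4478/374) + floor(4478/1309) − floor(4478/2618) = 2239 + 639 + 407 + 263 − 319 − 203 − 131 − 58 − 37 − 23 + 29 + 18 + 11 + 3 − 1 = 2837

2837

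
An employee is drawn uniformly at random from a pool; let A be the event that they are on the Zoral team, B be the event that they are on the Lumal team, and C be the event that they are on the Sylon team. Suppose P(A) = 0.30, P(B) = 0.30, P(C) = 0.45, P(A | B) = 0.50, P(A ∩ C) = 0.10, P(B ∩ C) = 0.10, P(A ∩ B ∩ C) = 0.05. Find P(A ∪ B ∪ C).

0.75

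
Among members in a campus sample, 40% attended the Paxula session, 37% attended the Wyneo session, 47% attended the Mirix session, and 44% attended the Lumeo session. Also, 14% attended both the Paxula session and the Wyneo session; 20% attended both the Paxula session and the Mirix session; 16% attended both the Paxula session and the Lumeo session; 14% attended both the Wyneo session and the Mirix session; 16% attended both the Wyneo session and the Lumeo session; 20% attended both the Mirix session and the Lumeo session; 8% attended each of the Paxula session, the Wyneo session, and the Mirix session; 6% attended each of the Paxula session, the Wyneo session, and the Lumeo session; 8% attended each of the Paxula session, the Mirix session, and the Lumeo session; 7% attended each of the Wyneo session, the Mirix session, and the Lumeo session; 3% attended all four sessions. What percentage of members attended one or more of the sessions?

Using inclusion–exclusion:
P(≥1) = 40 + 37 + 47 + 44 − 14 − 20 − 16 − 14 − 16 − 20 + 8 + 6 + 8 + 7 − 3 = 94%

94%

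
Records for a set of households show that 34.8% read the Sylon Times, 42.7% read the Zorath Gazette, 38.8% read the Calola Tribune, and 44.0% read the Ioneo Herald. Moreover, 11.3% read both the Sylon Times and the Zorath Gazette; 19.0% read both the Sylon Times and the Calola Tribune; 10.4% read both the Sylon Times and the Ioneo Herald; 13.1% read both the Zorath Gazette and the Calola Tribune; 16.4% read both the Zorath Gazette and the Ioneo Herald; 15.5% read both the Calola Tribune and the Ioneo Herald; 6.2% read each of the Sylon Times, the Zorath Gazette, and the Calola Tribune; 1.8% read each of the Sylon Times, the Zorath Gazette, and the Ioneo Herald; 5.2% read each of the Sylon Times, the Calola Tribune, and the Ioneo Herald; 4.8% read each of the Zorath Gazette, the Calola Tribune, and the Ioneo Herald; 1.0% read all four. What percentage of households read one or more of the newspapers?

91.6%

Apply inclusion-exclusion:
P(union) = 34.8 + 42.7 + 38.8 + 44.0 − 11.3 − 19.0 − 10.4 − 13.1 − 16.4 − 15.5 + 6.2 + 1.8 + 5.2 + 4.8 − 1.0 = 91.6%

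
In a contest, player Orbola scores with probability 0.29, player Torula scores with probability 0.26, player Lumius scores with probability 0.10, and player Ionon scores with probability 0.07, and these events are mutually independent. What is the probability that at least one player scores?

0.5602402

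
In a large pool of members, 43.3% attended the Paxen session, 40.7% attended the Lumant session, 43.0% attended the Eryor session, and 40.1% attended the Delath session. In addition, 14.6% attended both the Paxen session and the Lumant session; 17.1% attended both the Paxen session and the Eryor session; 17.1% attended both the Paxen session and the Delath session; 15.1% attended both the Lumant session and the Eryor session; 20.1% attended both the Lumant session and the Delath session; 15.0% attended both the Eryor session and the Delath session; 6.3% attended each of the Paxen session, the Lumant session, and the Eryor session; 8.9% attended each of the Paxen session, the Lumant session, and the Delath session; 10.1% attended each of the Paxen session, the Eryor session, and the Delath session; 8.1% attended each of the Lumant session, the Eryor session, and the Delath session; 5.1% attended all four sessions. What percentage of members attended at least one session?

96.4%

P(union) = 43.3 + 40.7 + 43.0 + 40.1 − 14.6 − 17.1 − 17.1 − 15.1 − 20.1 − 15.0 + 6.3 + 8.9 + 10.1 + 8.1 − 5.1 = 96.4%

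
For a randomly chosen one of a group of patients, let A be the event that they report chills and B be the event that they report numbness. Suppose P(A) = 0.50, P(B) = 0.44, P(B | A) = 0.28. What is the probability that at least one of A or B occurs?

P(A ∩ B) = P(A)·P(B|A) = 0.50 × 0.28 = 0.14
P(A ∪ B) = 0.50 + 0.44 − 0.14 = 0.80

0.80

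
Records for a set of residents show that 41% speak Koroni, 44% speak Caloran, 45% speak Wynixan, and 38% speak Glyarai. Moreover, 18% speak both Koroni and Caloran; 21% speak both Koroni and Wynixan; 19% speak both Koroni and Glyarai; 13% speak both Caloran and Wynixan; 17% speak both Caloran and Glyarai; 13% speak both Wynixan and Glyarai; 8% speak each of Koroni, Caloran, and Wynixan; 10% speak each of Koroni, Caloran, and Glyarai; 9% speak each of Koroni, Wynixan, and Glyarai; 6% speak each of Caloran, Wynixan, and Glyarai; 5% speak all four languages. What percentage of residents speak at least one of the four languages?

95%

P(≥1) = 41 + 44 + 45 + 38 − 18 − 21 − 19 − 13 − 17 − 13 + 8 + 10 + 9 + 6 − 5 = 95%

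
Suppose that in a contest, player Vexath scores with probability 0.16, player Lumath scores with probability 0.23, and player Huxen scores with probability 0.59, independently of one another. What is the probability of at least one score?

P(none) = (1 − 0.16) × (1 − 0.23) × (1 − 0.59) = 0.84 × 0.77 × 0.41 = 0.265188
P(at least one) = 1 − 0.265188 = 0.734812

0.734812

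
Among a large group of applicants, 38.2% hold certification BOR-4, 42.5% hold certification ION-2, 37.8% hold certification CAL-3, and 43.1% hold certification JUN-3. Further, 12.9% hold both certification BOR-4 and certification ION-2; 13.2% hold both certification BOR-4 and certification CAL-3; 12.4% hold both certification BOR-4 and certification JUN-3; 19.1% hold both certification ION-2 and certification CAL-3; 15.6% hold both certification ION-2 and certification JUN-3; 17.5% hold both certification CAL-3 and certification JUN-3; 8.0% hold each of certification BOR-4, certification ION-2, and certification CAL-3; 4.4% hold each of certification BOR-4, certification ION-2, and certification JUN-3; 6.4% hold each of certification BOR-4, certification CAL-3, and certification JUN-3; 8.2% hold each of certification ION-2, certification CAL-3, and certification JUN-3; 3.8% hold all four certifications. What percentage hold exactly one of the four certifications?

By inclusion–exclusion (exactly-one form):
P(exactly one) = 38.2 + 42.5 + 37.8 + 43.1 − 2·12.9 − 2·13.2 − 2·12.4 − 2·19.1 − 2·15.6 − 2·17.5 + 3·8.0 + 3·4.4 + 3·6.4 + 3·8.2 − 4·3.8 = 46.0%

46.0%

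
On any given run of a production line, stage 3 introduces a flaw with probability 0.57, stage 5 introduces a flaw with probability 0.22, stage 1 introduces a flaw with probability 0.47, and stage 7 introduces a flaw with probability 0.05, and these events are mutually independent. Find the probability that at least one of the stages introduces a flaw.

0.8311261

P(none) = (1 − 0.57) × (1 − 0.22) × (1 − 0.47) × (1 − 0.05) = 0.43 × 0.78 × 0.53 × 0.95 = 0.1688739
P(at least one) = 1 − 0.1688739 = 0.8311261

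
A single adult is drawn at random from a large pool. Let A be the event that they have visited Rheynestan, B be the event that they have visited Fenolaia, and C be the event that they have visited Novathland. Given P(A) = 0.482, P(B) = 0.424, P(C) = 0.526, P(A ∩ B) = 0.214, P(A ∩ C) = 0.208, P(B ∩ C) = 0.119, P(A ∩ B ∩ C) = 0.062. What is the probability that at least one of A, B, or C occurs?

0.953

By inclusion-exclusion,
P(A ∪ B ∪ C) = 0.482 + 0.424 + 0.526 − 0.214 − 0.208 − 0.119 + 0.062 = 0.953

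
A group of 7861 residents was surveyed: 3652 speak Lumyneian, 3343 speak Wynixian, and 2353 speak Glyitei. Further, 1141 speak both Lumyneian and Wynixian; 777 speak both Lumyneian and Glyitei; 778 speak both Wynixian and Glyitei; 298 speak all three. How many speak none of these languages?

911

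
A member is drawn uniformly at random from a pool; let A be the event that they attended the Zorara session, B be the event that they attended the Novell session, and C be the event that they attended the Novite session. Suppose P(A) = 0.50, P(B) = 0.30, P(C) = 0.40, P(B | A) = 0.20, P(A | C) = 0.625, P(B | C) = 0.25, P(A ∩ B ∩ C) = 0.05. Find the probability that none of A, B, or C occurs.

0.20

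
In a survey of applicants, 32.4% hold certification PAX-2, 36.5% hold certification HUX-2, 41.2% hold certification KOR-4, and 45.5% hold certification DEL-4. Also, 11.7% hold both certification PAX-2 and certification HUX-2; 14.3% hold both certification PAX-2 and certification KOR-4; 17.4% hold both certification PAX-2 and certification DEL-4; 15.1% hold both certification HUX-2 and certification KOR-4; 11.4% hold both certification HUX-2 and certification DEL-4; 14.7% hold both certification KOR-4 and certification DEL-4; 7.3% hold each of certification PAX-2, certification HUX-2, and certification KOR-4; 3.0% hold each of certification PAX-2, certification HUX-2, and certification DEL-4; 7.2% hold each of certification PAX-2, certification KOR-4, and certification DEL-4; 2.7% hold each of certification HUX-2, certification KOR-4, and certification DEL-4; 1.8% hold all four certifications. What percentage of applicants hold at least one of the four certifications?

P(union) = 32.4 + 36.5 + 41.2 + 45.5 − 11.7 − 14.3 − 17.4 − 15.1 − 11.4 − 14.7 + 7.3 + 3.0 + 7.2 + 2.7 − 1.8 = 89.4%

89.4%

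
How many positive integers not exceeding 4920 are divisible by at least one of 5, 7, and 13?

1805

984 + 702 + 378 − 140 − 75 − 54 + 10 = 1805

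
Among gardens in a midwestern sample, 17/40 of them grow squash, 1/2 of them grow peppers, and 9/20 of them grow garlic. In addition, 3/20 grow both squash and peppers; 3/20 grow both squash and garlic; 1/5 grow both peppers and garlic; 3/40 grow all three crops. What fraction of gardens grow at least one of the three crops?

19/20

Using inclusion–exclusion:
P(≥1) = 17/40 + 1/2 + 9/20 − 3/20 − 3/20 − 1/5 + 3/40 = 19/20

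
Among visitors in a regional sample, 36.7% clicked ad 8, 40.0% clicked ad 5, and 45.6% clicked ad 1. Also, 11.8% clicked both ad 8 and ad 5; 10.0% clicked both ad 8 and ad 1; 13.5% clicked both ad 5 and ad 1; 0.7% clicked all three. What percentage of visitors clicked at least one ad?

87.7%

Using inclusion–exclusion:
P(at least one) = 36.7 + 40.0 + 45.6 − 11.8 − 10.0 − 13.5 + 0.7 = 87.7%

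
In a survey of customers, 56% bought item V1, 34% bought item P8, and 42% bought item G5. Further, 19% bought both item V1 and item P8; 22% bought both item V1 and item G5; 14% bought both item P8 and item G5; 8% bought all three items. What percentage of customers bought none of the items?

15%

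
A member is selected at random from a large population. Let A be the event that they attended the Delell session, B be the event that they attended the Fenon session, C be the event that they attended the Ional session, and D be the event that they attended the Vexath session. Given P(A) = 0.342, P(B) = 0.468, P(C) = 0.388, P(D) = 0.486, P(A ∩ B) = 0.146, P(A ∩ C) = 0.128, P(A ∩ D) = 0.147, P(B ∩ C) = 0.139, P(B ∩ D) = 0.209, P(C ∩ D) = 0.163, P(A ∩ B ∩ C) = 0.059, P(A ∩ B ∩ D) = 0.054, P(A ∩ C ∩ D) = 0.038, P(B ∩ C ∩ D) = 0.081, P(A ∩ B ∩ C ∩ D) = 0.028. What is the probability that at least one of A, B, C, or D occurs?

P(A ∪ B ∪ C ∪ D) = 0.342 + 0.468 + 0.388 + 0.486 − 0.146 − 0.128 − 0.147 − 0.139 − 0.209 − 0.163 + 0.059 + 0.054 + 0.038 + 0.081 − 0.028 = 0.956

0.956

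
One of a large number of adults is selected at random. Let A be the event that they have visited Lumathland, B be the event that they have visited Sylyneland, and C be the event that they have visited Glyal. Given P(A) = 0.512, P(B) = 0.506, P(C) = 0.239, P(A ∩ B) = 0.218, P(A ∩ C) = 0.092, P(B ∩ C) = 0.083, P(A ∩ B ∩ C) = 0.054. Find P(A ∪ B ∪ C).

0.918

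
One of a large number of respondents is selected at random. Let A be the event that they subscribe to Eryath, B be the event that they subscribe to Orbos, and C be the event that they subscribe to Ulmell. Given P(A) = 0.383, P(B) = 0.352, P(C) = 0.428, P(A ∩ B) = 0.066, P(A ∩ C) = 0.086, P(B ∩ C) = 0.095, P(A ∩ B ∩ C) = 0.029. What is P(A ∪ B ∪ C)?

0.945

P(A ∪ B ∪ C) = 0.383 + 0.352 + 0.428 − 0.066 − 0.086 − 0.095 + 0.029 = 0.945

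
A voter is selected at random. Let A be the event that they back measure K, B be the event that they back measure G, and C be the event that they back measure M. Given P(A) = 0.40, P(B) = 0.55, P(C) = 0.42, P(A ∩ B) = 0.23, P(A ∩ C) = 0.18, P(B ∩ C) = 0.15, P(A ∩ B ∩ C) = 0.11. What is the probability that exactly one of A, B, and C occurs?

0.58

P(exactly one) = 0.40 + 0.55 + 0.42 − 2·0.23 − 2·0.18 − 2·0.15 + 3·0.11 = 0.58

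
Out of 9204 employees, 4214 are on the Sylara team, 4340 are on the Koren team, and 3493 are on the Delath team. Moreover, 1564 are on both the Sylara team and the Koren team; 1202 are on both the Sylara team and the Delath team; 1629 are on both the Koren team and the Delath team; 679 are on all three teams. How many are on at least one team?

8331

By inclusion–exclusion:
|at least one| = 4214 + 4340 + 3493 − 1564 − 1202 − 1629 + 679 = 8331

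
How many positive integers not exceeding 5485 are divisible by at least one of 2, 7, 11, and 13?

3512

Inclusion–exclusion gives
2742 + 783 + 498 + 421 − 391 − 249 − 210 − 71 − 60 − 38 + 35 + 30 + 19 + 5 − 2 = 3512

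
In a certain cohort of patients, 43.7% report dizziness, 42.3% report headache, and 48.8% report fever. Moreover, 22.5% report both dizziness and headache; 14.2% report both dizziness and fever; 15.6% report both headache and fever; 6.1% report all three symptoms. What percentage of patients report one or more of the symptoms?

Using inclusion–exclusion:
P(union) = 43.7 + 42.3 + 48.8 − 22.5 − 14.2 − 15.6 + 6.1 = 88.6%

88.6%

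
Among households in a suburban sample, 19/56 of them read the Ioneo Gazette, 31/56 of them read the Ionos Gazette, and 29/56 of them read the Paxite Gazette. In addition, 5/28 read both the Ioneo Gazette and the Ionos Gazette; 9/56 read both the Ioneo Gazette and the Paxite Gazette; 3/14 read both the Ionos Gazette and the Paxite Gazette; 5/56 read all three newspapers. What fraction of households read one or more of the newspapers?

53/56

Inclusion–exclusion gives
P(union) = 19/56 + 31/56 + 29/56 − 5/28 − 9/56 − 3/14 + 5/56 = 53/56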